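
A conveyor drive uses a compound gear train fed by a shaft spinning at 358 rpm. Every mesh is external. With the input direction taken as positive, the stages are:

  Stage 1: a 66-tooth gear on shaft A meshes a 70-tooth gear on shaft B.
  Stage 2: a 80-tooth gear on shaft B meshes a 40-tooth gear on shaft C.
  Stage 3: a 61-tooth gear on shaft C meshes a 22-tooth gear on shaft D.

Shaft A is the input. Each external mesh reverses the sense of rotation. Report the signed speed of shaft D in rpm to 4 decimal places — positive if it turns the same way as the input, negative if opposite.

-1871.8286 rpm (opposite to input, |ω| = 1871.8286 rpm)

Stage 1 [66T→70T]: ω = 358.0000×66/70 = 337.5429 rpm, dir flips to −; running = −337.5429
Stage 2 [80T→40T]: ω = 337.5429×80/40 = 675.0857 rpm, dir flips to +; running = +675.0857
Stage 3 [61T→22T]: ω = 675.0857×61/22 = 1871.8286 rpm, dir flips to −; running = −1871.8286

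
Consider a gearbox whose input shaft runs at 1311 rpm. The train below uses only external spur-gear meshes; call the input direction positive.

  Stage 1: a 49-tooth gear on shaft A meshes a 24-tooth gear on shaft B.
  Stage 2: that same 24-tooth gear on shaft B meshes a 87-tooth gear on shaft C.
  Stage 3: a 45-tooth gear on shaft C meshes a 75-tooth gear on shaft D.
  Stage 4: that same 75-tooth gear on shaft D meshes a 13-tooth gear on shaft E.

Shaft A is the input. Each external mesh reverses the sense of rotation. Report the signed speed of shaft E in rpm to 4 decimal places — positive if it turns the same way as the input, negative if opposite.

+2555.9284 rpm (same as input, |ω| = 2555.9284 rpm)

Stage 1 [49T→24T]: ω = 1311.0000×49/24 = 2676.6250 rpm, dir flips to −; running = −2676.6250
Stage 2 [24T→87T]: ω = 2676.6250×24/87 = 738.3793 rpm, dir flips to +; running = +738.3793
Stage 3 [45T→75T]: ω = 738.3793×45/75 = 443.0276 rpm, dir flips to −; running = −443.0276
Stage 4 [75T→13T]: ω = 443.0276×75/13 = 2555.9284 rpm, dir flips to +; running = +2555.9284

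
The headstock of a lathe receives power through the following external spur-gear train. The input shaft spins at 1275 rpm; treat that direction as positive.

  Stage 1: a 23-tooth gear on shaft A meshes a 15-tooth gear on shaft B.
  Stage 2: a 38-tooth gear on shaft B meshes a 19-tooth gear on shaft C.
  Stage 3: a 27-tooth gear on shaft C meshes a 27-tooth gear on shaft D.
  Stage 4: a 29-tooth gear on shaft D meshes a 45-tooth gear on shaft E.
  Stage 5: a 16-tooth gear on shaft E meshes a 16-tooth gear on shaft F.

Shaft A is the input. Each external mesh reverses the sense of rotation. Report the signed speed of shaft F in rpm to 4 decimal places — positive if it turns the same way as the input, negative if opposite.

-2519.7778 rpm (opposite to input, |ω| = 2519.7778 rpm)

Stage 1 [23T→15T]: ω = 1275.0000×23/15 = 1955.0000 rpm, dir flips to −; running = −1955.0000
Stage 2 [38T→19T]: ω = 1955.0000×38/19 = 3910.0000 rpm, dir flips to +; running = +3910.0000
Stage 3 [27T→27T]: ω = 3910.0000×27/27 = 3910.0000 rpm, dir flips to −; running = −3910.0000
Stage 4 [29T→45T]: ω = 3910.0000×29/45 = 2519.7778 rpm, dir flips to +; running = +2519.7778
Stage 5 [16T→16T]: ω = 2519.7778×16/16 = 2519.7778 rpm, dir flips to −; running = −2519.7778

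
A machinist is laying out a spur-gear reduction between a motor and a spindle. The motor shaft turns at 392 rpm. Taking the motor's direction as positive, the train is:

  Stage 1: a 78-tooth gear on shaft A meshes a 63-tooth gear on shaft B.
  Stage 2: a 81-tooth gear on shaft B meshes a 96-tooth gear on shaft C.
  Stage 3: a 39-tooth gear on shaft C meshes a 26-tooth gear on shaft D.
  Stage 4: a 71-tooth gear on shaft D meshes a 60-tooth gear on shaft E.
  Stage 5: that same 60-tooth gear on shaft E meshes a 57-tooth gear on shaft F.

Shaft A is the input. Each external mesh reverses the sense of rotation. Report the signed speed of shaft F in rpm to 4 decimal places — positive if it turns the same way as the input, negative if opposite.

Stage 1 [78T→63T]: ω = 392.0000×78/63 = 485.3333 rpm, dir flips to −; running = −485.3333
Stage 2 [81T→96T]: ω = 485.3333×81/96 = 409.5000 rpm, dir flips to +; running = +409.5000
Stage 3 [39T→26T]: ω = 409.5000×39/26 = 614.2500 rpm, dir flips to −; running = −614.2500
Stage 4 [71T→60T]: ω = 614.2500×71/60 = 726.8625 rpm, dir flips to +; running = +726.8625
Stage 5 [60T→57T]: ω = 726.8625×60/57 = 765.1184 rpm, dir flips to −; running = −765.1184

-765.1184 rpm (opposite to input, |ω| = 765.1184 rpm)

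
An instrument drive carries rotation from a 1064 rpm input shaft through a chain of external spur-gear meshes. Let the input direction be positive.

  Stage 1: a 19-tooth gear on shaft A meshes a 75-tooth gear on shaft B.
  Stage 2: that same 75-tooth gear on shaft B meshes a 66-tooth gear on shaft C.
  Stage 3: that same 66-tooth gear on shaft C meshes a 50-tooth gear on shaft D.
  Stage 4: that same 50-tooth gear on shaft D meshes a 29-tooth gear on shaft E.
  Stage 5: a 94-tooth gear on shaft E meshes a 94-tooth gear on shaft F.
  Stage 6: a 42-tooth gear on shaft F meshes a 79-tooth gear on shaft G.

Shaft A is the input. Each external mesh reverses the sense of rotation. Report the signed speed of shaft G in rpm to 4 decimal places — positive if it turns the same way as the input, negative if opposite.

+370.6120 rpm (same as input, |ω| = 370.6120 rpm)

Stage 1 [19T→75T]: ω = 1064.0000×19/75 = 269.5467 rpm, dir flips to −; running = −269.5467
Stage 2 [75T→66T]: ω = 269.5467×75/66 = 306.3030 rpm, dir flips to +; running = +306.3030
Stage 3 [66T→50T]: ω = 306.3030×66/50 = 404.3200 rpm, dir flips to −; running = −404.3200
Stage 4 [50T→29T]: ω = 404.3200×50/29 = 697.1034 rpm, dir flips to +; running = +697.1034
Stage 5 [94T→94T]: ω = 697.1034×94/94 = 697.1034 rpm, dir flips to −; running = −697.1034
Stage 6 [42T→79T]: ω = 697.1034×42/79 = 370.6120 rpm, dir flips to +; running = +370.6120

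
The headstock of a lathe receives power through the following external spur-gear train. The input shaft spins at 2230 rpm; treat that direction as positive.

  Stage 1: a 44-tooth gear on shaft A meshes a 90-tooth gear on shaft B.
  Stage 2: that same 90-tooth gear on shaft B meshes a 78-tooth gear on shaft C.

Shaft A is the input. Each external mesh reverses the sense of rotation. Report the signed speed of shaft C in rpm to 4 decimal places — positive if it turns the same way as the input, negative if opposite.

Stage 1 [44T→90T]: ω = 2230.0000×44/90 = 1090.2222 rpm, dir flips to −; running = −1090.2222
Stage 2 [90T→78T]: ω = 1090.2222×90/78 = 1257.9487 rpm, dir flips to +; running = +1257.9487

+1257.9487 rpm (same as input, |ω| = 1257.9487 rpm)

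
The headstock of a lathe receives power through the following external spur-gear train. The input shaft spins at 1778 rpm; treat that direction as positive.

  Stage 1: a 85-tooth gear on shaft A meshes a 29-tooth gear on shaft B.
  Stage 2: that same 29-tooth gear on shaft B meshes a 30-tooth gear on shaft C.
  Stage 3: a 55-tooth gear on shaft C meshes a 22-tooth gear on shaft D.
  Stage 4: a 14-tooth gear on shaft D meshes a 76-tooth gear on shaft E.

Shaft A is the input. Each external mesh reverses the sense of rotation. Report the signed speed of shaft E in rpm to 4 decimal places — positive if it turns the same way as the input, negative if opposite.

+2319.9781 rpm (same as input, |ω| = 2319.9781 rpm)

Stage 1 [85T→29T]: ω = 1778.0000×85/29 = 5211.3793 rpm, dir flips to −; running = −5211.3793
Stage 2 [29T→30T]: ω = 5211.3793×29/30 = 5037.6667 rpm, dir flips to +; running = +5037.6667
Stage 3 [55T→22T]: ω = 5037.6667×55/22 = 12594.1667 rpm, dir flips to −; running = −12594.1667
Stage 4 [14T→76T]: ω = 12594.1667×14/76 = 2319.9781 rpm, dir flips to +; running = +2319.9781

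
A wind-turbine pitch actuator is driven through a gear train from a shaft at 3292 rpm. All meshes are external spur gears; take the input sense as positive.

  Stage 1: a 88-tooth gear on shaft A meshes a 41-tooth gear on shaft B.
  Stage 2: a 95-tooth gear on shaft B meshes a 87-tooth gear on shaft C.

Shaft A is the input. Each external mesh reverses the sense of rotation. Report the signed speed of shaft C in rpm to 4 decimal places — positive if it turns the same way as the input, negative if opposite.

Stage 1 [88T→41T]: ω = 3292.0000×88/41 = 7065.7561 rpm, dir flips to −; running = −7065.7561
Stage 2 [95T→87T]: ω = 7065.7561×95/87 = 7715.4808 rpm, dir flips to +; running = +7715.4808

+7715.4808 rpm (same as input, |ω| = 7715.4808 rpm)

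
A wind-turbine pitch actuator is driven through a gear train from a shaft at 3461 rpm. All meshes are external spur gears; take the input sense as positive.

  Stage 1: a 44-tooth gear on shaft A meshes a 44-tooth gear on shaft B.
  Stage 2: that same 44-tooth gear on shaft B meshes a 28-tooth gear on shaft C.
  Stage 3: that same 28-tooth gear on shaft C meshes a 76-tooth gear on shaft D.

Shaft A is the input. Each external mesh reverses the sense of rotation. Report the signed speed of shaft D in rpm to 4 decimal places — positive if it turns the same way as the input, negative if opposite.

Stage 1 [44T→44T]: ω = 3461.0000×44/44 = 3461.0000 rpm, dir flips to −; running = −3461.0000
Stage 2 [44T→28T]: ω = 3461.0000×44/28 = 5438.7143 rpm, dir flips to +; running = +5438.7143
Stage 3 [28T→76T]: ω = 5438.7143×28/76 = 2003.7368 rpm, dir flips to −; running = −2003.7368

-2003.7368 rpm (opposite to input, |ω| = 2003.7368 rpm)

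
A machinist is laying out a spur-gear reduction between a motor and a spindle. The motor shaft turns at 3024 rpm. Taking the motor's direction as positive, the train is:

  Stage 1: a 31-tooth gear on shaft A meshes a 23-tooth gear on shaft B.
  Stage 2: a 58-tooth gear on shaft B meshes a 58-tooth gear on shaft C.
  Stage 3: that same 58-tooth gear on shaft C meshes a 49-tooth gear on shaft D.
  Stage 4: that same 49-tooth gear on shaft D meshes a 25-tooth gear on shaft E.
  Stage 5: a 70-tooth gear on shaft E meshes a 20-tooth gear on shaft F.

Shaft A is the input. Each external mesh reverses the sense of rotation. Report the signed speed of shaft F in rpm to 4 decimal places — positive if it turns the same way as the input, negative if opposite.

-33095.7078 rpm (opposite to input, |ω| = 33095.7078 rpm)

Stage 1 [31T→23T]: ω = 3024.0000×31/23 = 4075.8261 rpm, dir flips to −; running = −4075.8261
Stage 2 [58T→58T]: ω = 4075.8261×58/58 = 4075.8261 rpm, dir flips to +; running = +4075.8261
Stage 3 [58T→49T]: ω = 4075.8261×58/49 = 4824.4472 rpm, dir flips to −; running = −4824.4472
Stage 4 [49T→25T]: ω = 4824.4472×49/25 = 9455.9165 rpm, dir flips to +; running = +9455.9165
Stage 5 [70T→20T]: ω = 9455.9165×70/20 = 33095.7078 rpm, dir flips to −; running = −33095.7078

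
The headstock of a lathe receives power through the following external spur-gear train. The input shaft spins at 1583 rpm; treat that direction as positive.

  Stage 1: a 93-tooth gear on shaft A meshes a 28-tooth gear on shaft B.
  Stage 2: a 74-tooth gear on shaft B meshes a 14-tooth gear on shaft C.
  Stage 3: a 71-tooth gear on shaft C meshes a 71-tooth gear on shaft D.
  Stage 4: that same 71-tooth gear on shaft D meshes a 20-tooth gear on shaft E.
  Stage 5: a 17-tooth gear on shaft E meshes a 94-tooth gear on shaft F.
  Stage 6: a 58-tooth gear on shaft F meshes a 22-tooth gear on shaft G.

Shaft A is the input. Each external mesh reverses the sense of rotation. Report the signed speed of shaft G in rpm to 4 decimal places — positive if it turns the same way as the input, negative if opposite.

+47039.6682 rpm (same as input, |ω| = 47039.6682 rpm)

Stage 1 [93T→28T]: ω = 1583.0000×93/28 = 5257.8214 rpm, dir flips to −; running = −5257.8214
Stage 2 [74T→14T]: ω = 5257.8214×74/14 = 27791.3418 rpm, dir flips to +; running = +27791.3418
Stage 3 [71T→71T]: ω = 27791.3418×71/71 = 27791.3418 rpm, dir flips to −; running = −27791.3418
Stage 4 [71T→20T]: ω = 27791.3418×71/20 = 98659.2635 rpm, dir flips to +; running = +98659.2635
Stage 5 [17T→94T]: ω = 98659.2635×17/94 = 17842.6328 rpm, dir flips to −; running = −17842.6328
Stage 6 [58T→22T]: ω = 17842.6328×58/22 = 47039.6682 rpm, dir flips to +; running = +47039.6682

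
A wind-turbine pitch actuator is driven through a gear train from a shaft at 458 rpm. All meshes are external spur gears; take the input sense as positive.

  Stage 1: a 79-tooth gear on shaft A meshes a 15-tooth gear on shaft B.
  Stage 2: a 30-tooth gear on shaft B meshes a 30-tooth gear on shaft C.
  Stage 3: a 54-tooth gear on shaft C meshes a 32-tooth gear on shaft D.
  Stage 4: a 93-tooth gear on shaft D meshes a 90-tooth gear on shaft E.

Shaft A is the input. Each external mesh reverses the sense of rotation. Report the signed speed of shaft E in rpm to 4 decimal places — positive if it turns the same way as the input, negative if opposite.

Stage 1 [79T→15T]: ω = 458.0000×79/15 = 2412.1333 rpm, dir flips to −; running = −2412.1333
Stage 2 [30T→30T]: ω = 2412.1333×30/30 = 2412.1333 rpm, dir flips to +; running = +2412.1333
Stage 3 [54T→32T]: ω = 2412.1333×54/32 = 4070.4750 rpm, dir flips to −; running = −4070.4750
Stage 4 [93T→90T]: ω = 4070.4750×93/90 = 4206.1575 rpm, dir flips to +; running = +4206.1575

+4206.1575 rpm (same as input, |ω| = 4206.1575 rpm)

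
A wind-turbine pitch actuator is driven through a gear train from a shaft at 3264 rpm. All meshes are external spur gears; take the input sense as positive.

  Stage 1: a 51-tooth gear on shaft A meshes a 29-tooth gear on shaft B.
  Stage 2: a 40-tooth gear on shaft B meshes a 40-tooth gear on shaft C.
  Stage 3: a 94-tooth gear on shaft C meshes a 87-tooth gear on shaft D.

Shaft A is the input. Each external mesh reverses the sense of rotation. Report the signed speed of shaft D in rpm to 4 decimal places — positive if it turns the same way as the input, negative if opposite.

-6201.9881 rpm (opposite to input, |ω| = 6201.9881 rpm)

Stage 1 [51T→29T]: ω = 3264.0000×51/29 = 5740.1379 rpm, dir flips to −; running = −5740.1379
Stage 2 [40T→40T]: ω = 5740.1379×40/40 = 5740.1379 rpm, dir flips to +; running = +5740.1379
Stage 3 [94T→87T]: ω = 5740.1379×94/87 = 6201.9881 rpm, dir flips to −; running = −6201.9881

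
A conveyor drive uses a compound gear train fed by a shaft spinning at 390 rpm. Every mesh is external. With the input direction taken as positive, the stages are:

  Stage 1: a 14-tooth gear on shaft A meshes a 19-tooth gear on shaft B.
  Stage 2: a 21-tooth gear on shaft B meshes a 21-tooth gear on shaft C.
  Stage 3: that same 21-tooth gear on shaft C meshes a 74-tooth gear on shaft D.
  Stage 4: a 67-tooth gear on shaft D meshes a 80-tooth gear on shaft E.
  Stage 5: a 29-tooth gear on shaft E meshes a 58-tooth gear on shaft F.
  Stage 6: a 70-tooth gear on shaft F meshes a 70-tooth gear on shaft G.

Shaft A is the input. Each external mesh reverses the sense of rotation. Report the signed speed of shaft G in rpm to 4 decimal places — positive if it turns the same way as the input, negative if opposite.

Stage 1 [14T→19T]: ω = 390.0000×14/19 = 287.3684 rpm, dir flips to −; running = −287.3684
Stage 2 [21T→21T]: ω = 287.3684×21/21 = 287.3684 rpm, dir flips to +; running = +287.3684
Stage 3 [21T→74T]: ω = 287.3684×21/74 = 81.5505 rpm, dir flips to −; running = −81.5505
Stage 4 [67T→80T]: ω = 81.5505×67/80 = 68.2985 rpm, dir flips to +; running = +68.2985
Stage 5 [29T→58T]: ω = 68.2985×29/58 = 34.1493 rpm, dir flips to −; running = −34.1493
Stage 6 [70T→70T]: ω = 34.1493×70/70 = 34.1493 rpm, dir flips to +; running = +34.1493

+34.1493 rpm (same as input, |ω| = 34.1493 rpm)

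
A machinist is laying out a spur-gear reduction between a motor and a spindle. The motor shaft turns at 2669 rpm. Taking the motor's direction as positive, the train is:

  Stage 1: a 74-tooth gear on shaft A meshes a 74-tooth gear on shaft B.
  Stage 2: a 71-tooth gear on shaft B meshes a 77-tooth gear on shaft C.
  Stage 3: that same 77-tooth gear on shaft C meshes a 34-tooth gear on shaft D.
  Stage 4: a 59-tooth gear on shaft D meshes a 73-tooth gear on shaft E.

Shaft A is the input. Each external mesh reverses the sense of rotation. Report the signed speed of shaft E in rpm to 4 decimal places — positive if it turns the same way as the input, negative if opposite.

+4504.6096 rpm (same as input, |ω| = 4504.6096 rpm)

Stage 1 [74T→74T]: ω = 2669.0000×74/74 = 2669.0000 rpm, dir flips to −; running = −2669.0000
Stage 2 [71T→77T]: ω = 2669.0000×71/77 = 2461.0260 rpm, dir flips to +; running = +2461.0260
Stage 3 [77T→34T]: ω = 2461.0260×77/34 = 5573.5000 rpm, dir flips to −; running = −5573.5000
Stage 4 [59T→73T]: ω = 5573.5000×59/73 = 4504.6096 rpm, dir flips to +; running = +4504.6096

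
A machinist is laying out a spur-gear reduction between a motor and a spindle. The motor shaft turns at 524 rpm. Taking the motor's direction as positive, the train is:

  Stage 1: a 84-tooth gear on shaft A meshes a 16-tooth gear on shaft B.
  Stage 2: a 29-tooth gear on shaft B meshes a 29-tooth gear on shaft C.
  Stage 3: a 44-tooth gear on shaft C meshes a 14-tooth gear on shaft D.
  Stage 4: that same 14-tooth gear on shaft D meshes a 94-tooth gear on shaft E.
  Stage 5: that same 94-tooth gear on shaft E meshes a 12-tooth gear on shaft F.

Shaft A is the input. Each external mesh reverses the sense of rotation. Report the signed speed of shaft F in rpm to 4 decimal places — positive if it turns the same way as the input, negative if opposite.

Stage 1 [84T→16T]: ω = 524.0000×84/16 = 2751.0000 rpm, dir flips to −; running = −2751.0000
Stage 2 [29T→29T]: ω = 2751.0000×29/29 = 2751.0000 rpm, dir flips to +; running = +2751.0000
Stage 3 [44T→14T]: ω = 2751.0000×44/14 = 8646.0000 rpm, dir flips to −; running = −8646.0000
Stage 4 [14T→94T]: ω = 8646.0000×14/94 = 1287.7021 rpm, dir flips to +; running = +1287.7021
Stage 5 [94T→12T]: ω = 1287.7021×94/12 = 10087.0000 rpm, dir flips to −; running = −10087.0000

-10087.0000 rpm (opposite to input, |ω| = 10087.0000 rpm)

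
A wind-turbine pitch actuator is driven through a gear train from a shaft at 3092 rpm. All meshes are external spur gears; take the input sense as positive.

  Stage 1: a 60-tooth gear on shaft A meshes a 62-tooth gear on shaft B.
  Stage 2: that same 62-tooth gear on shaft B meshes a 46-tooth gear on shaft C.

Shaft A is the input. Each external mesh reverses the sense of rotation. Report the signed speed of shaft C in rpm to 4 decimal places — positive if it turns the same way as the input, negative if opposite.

+4033.0435 rpm (same as input, |ω| = 4033.0435 rpm)

Stage 1 [60T→62T]: ω = 3092.0000×60/62 = 2992.2581 rpm, dir flips to −; running = −2992.2581
Stage 2 [62T→46T]: ω = 2992.2581×62/46 = 4033.0435 rpm, dir flips to +; running = +4033.0435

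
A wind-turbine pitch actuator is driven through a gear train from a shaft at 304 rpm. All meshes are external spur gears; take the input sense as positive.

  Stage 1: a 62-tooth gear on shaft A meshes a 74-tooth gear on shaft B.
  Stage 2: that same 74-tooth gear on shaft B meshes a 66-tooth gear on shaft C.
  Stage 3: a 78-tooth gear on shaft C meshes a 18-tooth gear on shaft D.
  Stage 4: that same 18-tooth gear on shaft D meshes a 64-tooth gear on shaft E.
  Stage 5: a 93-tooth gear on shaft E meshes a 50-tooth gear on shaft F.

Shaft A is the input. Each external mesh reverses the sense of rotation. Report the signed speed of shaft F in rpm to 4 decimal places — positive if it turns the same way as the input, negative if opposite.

-647.3645 rpm (opposite to input, |ω| = 647.3645 rpm)

Stage 1 [62T→74T]: ω = 304.0000×62/74 = 254.7027 rpm, dir flips to −; running = −254.7027
Stage 2 [74T→66T]: ω = 254.7027×74/66 = 285.5758 rpm, dir flips to +; running = +285.5758
Stage 3 [78T→18T]: ω = 285.5758×78/18 = 1237.4949 rpm, dir flips to −; running = −1237.4949
Stage 4 [18T→64T]: ω = 1237.4949×18/64 = 348.0455 rpm, dir flips to +; running = +348.0455
Stage 5 [93T→50T]: ω = 348.0455×93/50 = 647.3645 rpm, dir flips to −; running = −647.3645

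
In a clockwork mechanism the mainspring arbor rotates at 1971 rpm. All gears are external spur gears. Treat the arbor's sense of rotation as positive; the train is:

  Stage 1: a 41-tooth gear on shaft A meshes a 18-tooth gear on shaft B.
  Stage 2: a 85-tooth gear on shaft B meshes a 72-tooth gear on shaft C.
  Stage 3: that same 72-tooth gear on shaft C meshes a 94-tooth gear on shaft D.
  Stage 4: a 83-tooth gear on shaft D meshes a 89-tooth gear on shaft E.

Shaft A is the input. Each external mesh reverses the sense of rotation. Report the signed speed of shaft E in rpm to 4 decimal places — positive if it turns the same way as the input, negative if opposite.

+3785.9697 rpm (same as input, |ω| = 3785.9697 rpm)

Stage 1 [41T→18T]: ω = 1971.0000×41/18 = 4489.5000 rpm, dir flips to −; running = −4489.5000
Stage 2 [85T→72T]: ω = 4489.5000×85/72 = 5300.1042 rpm, dir flips to +; running = +5300.1042
Stage 3 [72T→94T]: ω = 5300.1042×72/94 = 4059.6543 rpm, dir flips to −; running = −4059.6543
Stage 4 [83T→89T]: ω = 4059.6543×83/89 = 3785.9697 rpm, dir flips to +; running = +3785.9697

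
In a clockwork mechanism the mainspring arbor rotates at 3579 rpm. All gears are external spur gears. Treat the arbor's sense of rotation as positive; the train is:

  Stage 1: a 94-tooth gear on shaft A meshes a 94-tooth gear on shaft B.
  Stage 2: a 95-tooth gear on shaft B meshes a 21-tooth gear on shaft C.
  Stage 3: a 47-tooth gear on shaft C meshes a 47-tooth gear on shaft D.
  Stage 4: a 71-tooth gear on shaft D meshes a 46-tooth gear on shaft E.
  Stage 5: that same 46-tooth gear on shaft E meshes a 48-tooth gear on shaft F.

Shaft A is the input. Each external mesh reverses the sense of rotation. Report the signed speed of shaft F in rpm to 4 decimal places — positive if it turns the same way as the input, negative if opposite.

-23948.7649 rpm (opposite to input, |ω| = 23948.7649 rpm)

Stage 1 [94T→94T]: ω = 3579.0000×94/94 = 3579.0000 rpm, dir flips to −; running = −3579.0000
Stage 2 [95T→21T]: ω = 3579.0000×95/21 = 16190.7143 rpm, dir flips to +; running = +16190.7143
Stage 3 [47T→47T]: ω = 16190.7143×47/47 = 16190.7143 rpm, dir flips to −; running = −16190.7143
Stage 4 [71T→46T]: ω = 16190.7143×71/46 = 24990.0155 rpm, dir flips to +; running = +24990.0155
Stage 5 [46T→48T]: ω = 24990.0155×46/48 = 23948.7649 rpm, dir flips to −; running = −23948.7649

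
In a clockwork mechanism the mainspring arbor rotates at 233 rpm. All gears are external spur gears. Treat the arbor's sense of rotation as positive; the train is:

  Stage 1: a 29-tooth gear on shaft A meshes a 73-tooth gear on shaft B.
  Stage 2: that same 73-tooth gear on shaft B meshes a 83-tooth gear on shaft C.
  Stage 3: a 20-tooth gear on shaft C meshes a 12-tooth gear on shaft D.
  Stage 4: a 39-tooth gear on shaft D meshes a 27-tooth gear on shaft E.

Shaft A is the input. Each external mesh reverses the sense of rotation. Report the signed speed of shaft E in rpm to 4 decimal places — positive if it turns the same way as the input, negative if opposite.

Stage 1 [29T→73T]: ω = 233.0000×29/73 = 92.5616 rpm, dir flips to −; running = −92.5616
Stage 2 [73T→83T]: ω = 92.5616×73/83 = 81.4096 rpm, dir flips to +; running = +81.4096
Stage 3 [20T→12T]: ω = 81.4096×20/12 = 135.6827 rpm, dir flips to −; running = −135.6827
Stage 4 [39T→27T]: ω = 135.6827×39/27 = 195.9862 rpm, dir flips to +; running = +195.9862

+195.9862 rpm (same as input, |ω| = 195.9862 rpm)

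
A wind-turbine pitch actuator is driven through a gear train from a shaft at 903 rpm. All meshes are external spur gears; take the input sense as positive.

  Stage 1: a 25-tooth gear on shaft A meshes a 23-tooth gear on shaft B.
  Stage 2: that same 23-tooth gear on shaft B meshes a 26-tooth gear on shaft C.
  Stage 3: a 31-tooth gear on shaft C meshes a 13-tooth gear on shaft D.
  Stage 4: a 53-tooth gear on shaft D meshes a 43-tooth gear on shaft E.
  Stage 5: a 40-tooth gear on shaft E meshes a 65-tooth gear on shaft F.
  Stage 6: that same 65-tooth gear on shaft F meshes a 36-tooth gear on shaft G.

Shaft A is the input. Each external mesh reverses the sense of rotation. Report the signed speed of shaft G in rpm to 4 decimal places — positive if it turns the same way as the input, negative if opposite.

Stage 1 [25T→23T]: ω = 903.0000×25/23 = 981.5217 rpm, dir flips to −; running = −981.5217
Stage 2 [23T→26T]: ω = 981.5217×23/26 = 868.2692 rpm, dir flips to +; running = +868.2692
Stage 3 [31T→13T]: ω = 868.2692×31/13 = 2070.4882 rpm, dir flips to −; running = −2070.4882
Stage 4 [53T→43T]: ω = 2070.4882×53/43 = 2551.9970 rpm, dir flips to +; running = +2551.9970
Stage 5 [40T→65T]: ω = 2551.9970×40/65 = 1570.4597 rpm, dir flips to −; running = −1570.4597
Stage 6 [65T→36T]: ω = 1570.4597×65/36 = 2835.5523 rpm, dir flips to +; running = +2835.5523

+2835.5523 rpm (same as input, |ω| = 2835.5523 rpm)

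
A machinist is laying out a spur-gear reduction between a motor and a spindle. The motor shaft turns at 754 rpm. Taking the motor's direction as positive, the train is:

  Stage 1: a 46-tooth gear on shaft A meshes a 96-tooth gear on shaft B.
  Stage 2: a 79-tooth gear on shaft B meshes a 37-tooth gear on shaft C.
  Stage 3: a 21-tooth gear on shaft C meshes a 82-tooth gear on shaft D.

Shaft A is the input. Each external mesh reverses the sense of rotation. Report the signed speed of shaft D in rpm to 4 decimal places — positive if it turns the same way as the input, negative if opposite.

-197.5553 rpm (opposite to input, |ω| = 197.5553 rpm)

Stage 1 [46T→96T]: ω = 754.0000×46/96 = 361.2917 rpm, dir flips to −; running = −361.2917
Stage 2 [79T→37T]: ω = 361.2917×79/37 = 771.4065 rpm, dir flips to +; running = +771.4065
Stage 3 [21T→82T]: ω = 771.4065×21/82 = 197.5553 rpm, dir flips to −; running = −197.5553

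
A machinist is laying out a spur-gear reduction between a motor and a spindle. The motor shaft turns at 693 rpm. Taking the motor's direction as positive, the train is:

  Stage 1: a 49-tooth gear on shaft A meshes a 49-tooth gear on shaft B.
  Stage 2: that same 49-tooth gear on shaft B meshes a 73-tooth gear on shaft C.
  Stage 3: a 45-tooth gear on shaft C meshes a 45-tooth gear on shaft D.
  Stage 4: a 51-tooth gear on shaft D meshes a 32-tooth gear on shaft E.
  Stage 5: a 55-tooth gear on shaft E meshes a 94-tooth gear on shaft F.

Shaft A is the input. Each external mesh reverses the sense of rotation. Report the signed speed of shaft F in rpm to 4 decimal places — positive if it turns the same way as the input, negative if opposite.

Stage 1 [49T→49T]: ω = 693.0000×49/49 = 693.0000 rpm, dir flips to −; running = −693.0000
Stage 2 [49T→73T]: ω = 693.0000×49/73 = 465.1644 rpm, dir flips to +; running = +465.1644
Stage 3 [45T→45T]: ω = 465.1644×45/45 = 465.1644 rpm, dir flips to −; running = −465.1644
Stage 4 [51T→32T]: ω = 465.1644×51/32 = 741.3557 rpm, dir flips to +; running = +741.3557
Stage 5 [55T→94T]: ω = 741.3557×55/94 = 433.7720 rpm, dir flips to −; running = −433.7720

-433.7720 rpm (opposite to input, |ω| = 433.7720 rpm)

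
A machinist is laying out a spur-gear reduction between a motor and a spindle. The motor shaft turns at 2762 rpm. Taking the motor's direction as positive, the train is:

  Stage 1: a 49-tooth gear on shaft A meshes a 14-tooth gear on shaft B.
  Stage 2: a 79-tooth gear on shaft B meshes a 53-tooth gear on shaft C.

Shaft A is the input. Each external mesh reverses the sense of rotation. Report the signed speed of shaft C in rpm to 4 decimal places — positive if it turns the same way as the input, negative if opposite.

Stage 1 [49T→14T]: ω = 2762.0000×49/14 = 9667.0000 rpm, dir flips to −; running = −9667.0000
Stage 2 [79T→53T]: ω = 9667.0000×79/53 = 14409.3019 rpm, dir flips to +; running = +14409.3019

+14409.3019 rpm (same as input, |ω| = 14409.3019 rpm)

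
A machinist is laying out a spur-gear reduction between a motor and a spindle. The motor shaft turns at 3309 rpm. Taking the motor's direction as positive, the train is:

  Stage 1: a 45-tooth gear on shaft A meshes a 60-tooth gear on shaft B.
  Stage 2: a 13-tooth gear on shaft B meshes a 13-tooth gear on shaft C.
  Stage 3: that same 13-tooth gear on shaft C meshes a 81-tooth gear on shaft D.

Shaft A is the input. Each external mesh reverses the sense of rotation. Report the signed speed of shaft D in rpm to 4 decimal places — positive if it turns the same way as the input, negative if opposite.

Stage 1 [45T→60T]: ω = 3309.0000×45/60 = 2481.7500 rpm, dir flips to −; running = −2481.7500
Stage 2 [13T→13T]: ω = 2481.7500×13/13 = 2481.7500 rpm, dir flips to +; running = +2481.7500
Stage 3 [13T→81T]: ω = 2481.7500×13/81 = 398.3056 rpm, dir flips to −; running = −398.3056

-398.3056 rpm (opposite to input, |ω| = 398.3056 rpm)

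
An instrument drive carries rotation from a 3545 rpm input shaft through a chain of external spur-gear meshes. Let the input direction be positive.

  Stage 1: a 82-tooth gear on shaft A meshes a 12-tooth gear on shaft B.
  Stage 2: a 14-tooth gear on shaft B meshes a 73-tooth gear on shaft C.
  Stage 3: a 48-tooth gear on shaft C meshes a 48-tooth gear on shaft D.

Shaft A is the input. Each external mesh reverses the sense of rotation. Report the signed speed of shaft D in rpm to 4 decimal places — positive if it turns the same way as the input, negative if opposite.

Stage 1 [82T→12T]: ω = 3545.0000×82/12 = 24224.1667 rpm, dir flips to −; running = −24224.1667
Stage 2 [14T→73T]: ω = 24224.1667×14/73 = 4645.7306 rpm, dir flips to +; running = +4645.7306
Stage 3 [48T→48T]: ω = 4645.7306×48/48 = 4645.7306 rpm, dir flips to −; running = −4645.7306

-4645.7306 rpm (opposite to input, |ω| = 4645.7306 rpm)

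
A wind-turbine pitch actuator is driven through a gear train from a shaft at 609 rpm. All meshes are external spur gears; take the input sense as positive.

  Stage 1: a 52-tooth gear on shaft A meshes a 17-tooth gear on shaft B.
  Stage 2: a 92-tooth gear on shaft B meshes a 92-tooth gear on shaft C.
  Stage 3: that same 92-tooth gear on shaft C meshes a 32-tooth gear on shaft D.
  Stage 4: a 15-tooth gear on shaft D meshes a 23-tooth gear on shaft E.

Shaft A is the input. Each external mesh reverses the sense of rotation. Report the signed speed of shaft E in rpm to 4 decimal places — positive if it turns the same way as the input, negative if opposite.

+3492.7941 rpm (same as input, |ω| = 3492.7941 rpm)

Stage 1 [52T→17T]: ω = 609.0000×52/17 = 1862.8235 rpm, dir flips to −; running = −1862.8235
Stage 2 [92T→92T]: ω = 1862.8235×92/92 = 1862.8235 rpm, dir flips to +; running = +1862.8235
Stage 3 [92T→32T]: ω = 1862.8235×92/32 = 5355.6176 rpm, dir flips to −; running = −5355.6176
Stage 4 [15T→23T]: ω = 5355.6176×15/23 = 3492.7941 rpm, dir flips to +; running = +3492.7941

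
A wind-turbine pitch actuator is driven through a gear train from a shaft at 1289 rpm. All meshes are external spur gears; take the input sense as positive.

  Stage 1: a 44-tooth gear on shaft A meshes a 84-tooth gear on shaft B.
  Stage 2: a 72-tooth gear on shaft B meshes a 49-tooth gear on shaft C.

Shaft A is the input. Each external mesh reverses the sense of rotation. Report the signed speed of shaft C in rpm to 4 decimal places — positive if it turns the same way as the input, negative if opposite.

Stage 1 [44T→84T]: ω = 1289.0000×44/84 = 675.1905 rpm, dir flips to −; running = −675.1905
Stage 2 [72T→49T]: ω = 675.1905×72/49 = 992.1166 rpm, dir flips to +; running = +992.1166

+992.1166 rpm (same as input, |ω| = 992.1166 rpm)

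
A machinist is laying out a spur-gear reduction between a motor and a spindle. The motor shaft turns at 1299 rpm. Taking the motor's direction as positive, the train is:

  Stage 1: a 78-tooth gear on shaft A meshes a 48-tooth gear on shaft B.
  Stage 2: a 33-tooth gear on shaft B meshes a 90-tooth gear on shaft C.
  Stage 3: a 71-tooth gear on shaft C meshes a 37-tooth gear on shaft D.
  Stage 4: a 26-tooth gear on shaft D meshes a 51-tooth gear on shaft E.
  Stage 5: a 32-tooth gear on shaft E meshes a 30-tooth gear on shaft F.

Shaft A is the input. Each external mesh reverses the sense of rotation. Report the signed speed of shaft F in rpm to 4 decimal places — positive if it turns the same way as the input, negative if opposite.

Stage 1 [78T→48T]: ω = 1299.0000×78/48 = 2110.8750 rpm, dir flips to −; running = −2110.8750
Stage 2 [33T→90T]: ω = 2110.8750×33/90 = 773.9875 rpm, dir flips to +; running = +773.9875
Stage 3 [71T→37T]: ω = 773.9875×71/37 = 1485.2193 rpm, dir flips to −; running = −1485.2193
Stage 4 [26T→51T]: ω = 1485.2193×26/51 = 757.1706 rpm, dir flips to +; running = +757.1706
Stage 5 [32T→30T]: ω = 757.1706×32/30 = 807.6486 rpm, dir flips to −; running = −807.6486

-807.6486 rpm (opposite to input, |ω| = 807.6486 rpm)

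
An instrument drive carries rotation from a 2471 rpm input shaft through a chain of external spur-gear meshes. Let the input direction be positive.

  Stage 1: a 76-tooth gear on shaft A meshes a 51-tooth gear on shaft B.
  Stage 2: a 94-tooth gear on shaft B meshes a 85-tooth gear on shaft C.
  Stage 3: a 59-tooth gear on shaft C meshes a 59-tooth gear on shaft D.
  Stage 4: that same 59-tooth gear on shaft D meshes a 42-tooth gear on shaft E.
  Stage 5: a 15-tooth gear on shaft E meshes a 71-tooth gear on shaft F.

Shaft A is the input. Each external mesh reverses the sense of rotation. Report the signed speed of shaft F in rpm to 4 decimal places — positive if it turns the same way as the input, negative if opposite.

Stage 1 [76T→51T]: ω = 2471.0000×76/51 = 3682.2745 rpm, dir flips to −; running = −3682.2745
Stage 2 [94T→85T]: ω = 3682.2745×94/85 = 4072.1624 rpm, dir flips to +; running = +4072.1624
Stage 3 [59T→59T]: ω = 4072.1624×59/59 = 4072.1624 rpm, dir flips to −; running = −4072.1624
Stage 4 [59T→42T]: ω = 4072.1624×59/42 = 5720.4186 rpm, dir flips to +; running = +5720.4186
Stage 5 [15T→71T]: ω = 5720.4186×15/71 = 1208.5391 rpm, dir flips to −; running = −1208.5391

-1208.5391 rpm (opposite to input, |ω| = 1208.5391 rpm)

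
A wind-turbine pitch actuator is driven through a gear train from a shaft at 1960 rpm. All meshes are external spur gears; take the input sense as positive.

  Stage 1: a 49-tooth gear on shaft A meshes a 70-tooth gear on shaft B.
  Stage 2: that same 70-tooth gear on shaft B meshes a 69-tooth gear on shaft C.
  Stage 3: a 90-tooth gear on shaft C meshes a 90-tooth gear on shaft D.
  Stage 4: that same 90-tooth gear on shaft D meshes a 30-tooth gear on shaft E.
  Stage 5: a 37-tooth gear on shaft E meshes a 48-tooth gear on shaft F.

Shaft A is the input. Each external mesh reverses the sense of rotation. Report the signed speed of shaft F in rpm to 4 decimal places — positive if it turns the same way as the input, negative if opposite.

Stage 1 [49T→70T]: ω = 1960.0000×49/70 = 1372.0000 rpm, dir flips to −; running = −1372.0000
Stage 2 [70T→69T]: ω = 1372.0000×70/69 = 1391.8841 rpm, dir flips to +; running = +1391.8841
Stage 3 [90T→90T]: ω = 1391.8841×90/90 = 1391.8841 rpm, dir flips to −; running = −1391.8841
Stage 4 [90T→30T]: ω = 1391.8841×90/30 = 4175.6522 rpm, dir flips to +; running = +4175.6522
Stage 5 [37T→48T]: ω = 4175.6522×37/48 = 3218.7319 rpm, dir flips to −; running = −3218.7319

-3218.7319 rpm (opposite to input, |ω| = 3218.7319 rpm)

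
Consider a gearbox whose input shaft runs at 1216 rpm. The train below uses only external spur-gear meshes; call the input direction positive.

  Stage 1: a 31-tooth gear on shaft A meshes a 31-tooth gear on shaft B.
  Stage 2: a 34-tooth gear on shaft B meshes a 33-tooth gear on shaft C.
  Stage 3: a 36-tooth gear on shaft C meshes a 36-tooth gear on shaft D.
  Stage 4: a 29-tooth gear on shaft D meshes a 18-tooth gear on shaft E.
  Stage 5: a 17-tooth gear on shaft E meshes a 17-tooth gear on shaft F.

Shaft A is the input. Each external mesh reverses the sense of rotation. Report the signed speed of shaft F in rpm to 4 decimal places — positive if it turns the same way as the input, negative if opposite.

-2018.4781 rpm (opposite to input, |ω| = 2018.4781 rpm)

Stage 1 [31T→31T]: ω = 1216.0000×31/31 = 1216.0000 rpm, dir flips to −; running = −1216.0000
Stage 2 [34T→33T]: ω = 1216.0000×34/33 = 1252.8485 rpm, dir flips to +; running = +1252.8485
Stage 3 [36T→36T]: ω = 1252.8485×36/36 = 1252.8485 rpm, dir flips to −; running = −1252.8485
Stage 4 [29T→18T]: ω = 1252.8485×29/18 = 2018.4781 rpm, dir flips to +; running = +2018.4781
Stage 5 [17T→17T]: ω = 2018.4781×17/17 = 2018.4781 rpm, dir flips to −; running = −2018.4781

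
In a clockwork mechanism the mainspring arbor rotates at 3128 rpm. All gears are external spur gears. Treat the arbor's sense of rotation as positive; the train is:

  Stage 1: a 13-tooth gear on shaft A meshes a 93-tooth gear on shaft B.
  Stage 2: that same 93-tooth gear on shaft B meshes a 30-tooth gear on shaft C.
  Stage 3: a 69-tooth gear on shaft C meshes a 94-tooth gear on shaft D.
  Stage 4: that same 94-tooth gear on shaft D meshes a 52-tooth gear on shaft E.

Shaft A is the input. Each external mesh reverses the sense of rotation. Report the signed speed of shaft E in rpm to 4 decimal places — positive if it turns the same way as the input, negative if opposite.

+1798.6000 rpm (same as input, |ω| = 1798.6000 rpm)

Stage 1 [13T→93T]: ω = 3128.0000×13/93 = 437.2473 rpm, dir flips to −; running = −437.2473
Stage 2 [93T→30T]: ω = 437.2473×93/30 = 1355.4667 rpm, dir flips to +; running = +1355.4667
Stage 3 [69T→94T]: ω = 1355.4667×69/94 = 994.9702 rpm, dir flips to −; running = −994.9702
Stage 4 [94T→52T]: ω = 994.9702×94/52 = 1798.6000 rpm, dir flips to +; running = +1798.6000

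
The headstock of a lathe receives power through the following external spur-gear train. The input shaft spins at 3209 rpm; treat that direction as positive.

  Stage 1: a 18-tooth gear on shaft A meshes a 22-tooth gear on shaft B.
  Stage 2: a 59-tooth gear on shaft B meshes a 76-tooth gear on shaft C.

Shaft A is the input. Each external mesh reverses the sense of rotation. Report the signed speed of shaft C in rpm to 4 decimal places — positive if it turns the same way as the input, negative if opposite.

+2038.2524 rpm (same as input, |ω| = 2038.2524 rpm)

Stage 1 [18T→22T]: ω = 3209.0000×18/22 = 2625.5455 rpm, dir flips to −; running = −2625.5455
Stage 2 [59T→76T]: ω = 2625.5455×59/76 = 2038.2524 rpm, dir flips to +; running = +2038.2524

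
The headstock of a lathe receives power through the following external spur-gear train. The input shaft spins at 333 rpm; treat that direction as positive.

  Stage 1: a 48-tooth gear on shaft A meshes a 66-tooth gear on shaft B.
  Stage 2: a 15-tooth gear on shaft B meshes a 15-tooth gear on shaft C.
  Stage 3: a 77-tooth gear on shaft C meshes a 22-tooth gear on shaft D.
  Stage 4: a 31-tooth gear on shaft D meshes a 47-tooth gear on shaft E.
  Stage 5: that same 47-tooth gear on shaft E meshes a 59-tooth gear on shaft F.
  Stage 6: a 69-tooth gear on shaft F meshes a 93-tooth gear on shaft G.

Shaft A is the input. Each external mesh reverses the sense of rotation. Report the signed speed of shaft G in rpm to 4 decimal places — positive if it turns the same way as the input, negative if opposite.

+330.4345 rpm (same as input, |ω| = 330.4345 rpm)

Stage 1 [48T→66T]: ω = 333.0000×48/66 = 242.1818 rpm, dir flips to −; running = −242.1818
Stage 2 [15T→15T]: ω = 242.1818×15/15 = 242.1818 rpm, dir flips to +; running = +242.1818
Stage 3 [77T→22T]: ω = 242.1818×77/22 = 847.6364 rpm, dir flips to −; running = −847.6364
Stage 4 [31T→47T]: ω = 847.6364×31/47 = 559.0793 rpm, dir flips to +; running = +559.0793
Stage 5 [47T→59T]: ω = 559.0793×47/59 = 445.3683 rpm, dir flips to −; running = −445.3683
Stage 6 [69T→93T]: ω = 445.3683×69/93 = 330.4345 rpm, dir flips to +; running = +330.4345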